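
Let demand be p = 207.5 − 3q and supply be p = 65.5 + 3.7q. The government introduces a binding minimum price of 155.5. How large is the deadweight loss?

49.93

Competitive equilibrium: 207.5 − 3q = 65.5 + 3.7q → q* = 21.194, p* = 143.9179.
At the floor p = 155.5, quantity demanded = (207.5 − 155.5)/3 = 17.3333.
Sellers' marginal cost at q' = 17.3333: 65.5 + 3.7·17.3333 = 129.6332.
Δq = 21.194 − 17.3333 = 3.8607; wedge = 155.5 − 129.6332 = 25.8668.
DWL = ½ × 3.8607 × 25.8668 = 49.93.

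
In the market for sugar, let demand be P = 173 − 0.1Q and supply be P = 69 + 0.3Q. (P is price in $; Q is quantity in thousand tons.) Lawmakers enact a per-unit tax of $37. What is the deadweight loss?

$1711.25 thousand

Competitive equilibrium: 173 − 0.1Q = 69 + 0.3Q → Q* = 260, P* = 147.
With the tax, the buyer price exceeds the seller price by 37: (173 − 0.1Q) − (69 + 0.3Q) = 37 → Q' = 167.5.
ΔQ = 260 − 167.5 = 92.5; the wedge equals the tax, 37.
The triangle = ½ × 92.5 × 37 = $1711.25 thousand.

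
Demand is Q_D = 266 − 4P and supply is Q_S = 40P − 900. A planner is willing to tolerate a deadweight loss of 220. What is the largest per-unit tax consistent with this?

In inverse form: demand P = 66.5 − 0.25Q, supply P = 22.5 + 0.025Q.
Competitive equilibrium: 66.5 − 0.25Q = 22.5 + 0.025Q → Q* = 160, P* = 26.5.
A tax t gives ΔQ = t/0.275 and wedge t, so DWL = t²/0.55.
t²/0.55 = 220 → t² = 121 → t = 11.

11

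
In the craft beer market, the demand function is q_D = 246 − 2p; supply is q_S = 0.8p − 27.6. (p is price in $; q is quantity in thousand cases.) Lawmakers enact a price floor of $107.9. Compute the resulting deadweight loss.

$363.12 thousand

In inverse form: demand p = 123 − 0.5q, supply p = 34.5 + 1.25q.
Competitive equilibrium: 123 − 0.5q = 34.5 + 1.25q → q* = 50.5714, p* = 97.7143.
At the floor p = 107.9, quantity demanded = (123 − 107.9)/0.5 = 30.2.
Sellers' marginal cost at q' = 30.2: 34.5 + 1.25·30.2 = 72.25.
Δq = 50.5714 − 30.2 = 20.3714; wedge = 107.9 − 72.25 = 35.65.
Deadweight loss = ½ × 20.3714 × 35.65 = $363.12 thousand.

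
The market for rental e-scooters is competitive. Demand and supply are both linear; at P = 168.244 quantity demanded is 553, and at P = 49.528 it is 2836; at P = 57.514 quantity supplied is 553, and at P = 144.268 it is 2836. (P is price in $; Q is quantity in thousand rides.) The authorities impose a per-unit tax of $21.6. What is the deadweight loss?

$2592 thousand

Demand slope = (49.528 − 168.244)/(2836 − 553) = −0.052, so P = 197 − 0.052Q.
Supply slope = (144.268 − 57.514)/(2836 − 553) = 0.038, so P = 36.5 + 0.038Q.
Competitive equilibrium: 197 − 0.052Q = 36.5 + 0.038Q → Q* = 1783.3333, P* = 104.2667.
With the tax, the buyer price exceeds the seller price by 21.6: (197 − 0.052Q) − (36.5 + 0.038Q) = 21.6 → Q' = 1543.3333.
ΔQ = 1783.3333 − 1543.3333 = 240; the wedge equals the tax, 21.6.
The triangle = ½ × 240 × 21.6 = $2592 thousand.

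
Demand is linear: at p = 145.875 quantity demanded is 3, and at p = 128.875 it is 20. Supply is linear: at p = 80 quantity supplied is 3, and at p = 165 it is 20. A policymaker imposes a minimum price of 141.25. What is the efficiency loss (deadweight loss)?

121.13

Demand slope = (128.875 − 145.875)/(20 − 3) = −1, so p = 148.875 − q.
Supply slope = (165 − 80)/(20 − 3) = 5, so p = 65 + 5q.
Competitive equilibrium: 148.875 − q = 65 + 5q → q* = 13.9792, p* = 134.8958.
At the floor p = 141.25, quantity demanded = (148.875 − 141.25)/1 = 7.625.
Sellers' marginal cost at q' = 7.625: 65 + 5·7.625 = 103.125.
Δq = 13.9792 − 7.625 = 6.3542; wedge = 141.25 − 103.125 = 38.125.
The triangle = ½ × 6.3542 × 38.125 = 121.13.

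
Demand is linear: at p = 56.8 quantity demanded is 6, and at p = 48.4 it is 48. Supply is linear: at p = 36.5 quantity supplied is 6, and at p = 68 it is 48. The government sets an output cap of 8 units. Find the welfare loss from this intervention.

Demand slope = (48.4 − 56.8)/(48 − 6) = −0.2, so p = 58 − 0.2q.
Supply slope = (68 − 36.5)/(48 − 6) = 0.75, so p = 32 + 0.75q.
Competitive equilibrium: 58 − 0.2q = 32 + 0.75q → q* = 27.3684, p* = 52.5263.
At q = 8: demand price = 58 − 0.2·8 = 56.4; supply price = 32 + 0.75·8 = 38.
Δq = 27.3684 − 8 = 19.3684; wedge = 56.4 − 38 = 18.4.
Deadweight loss = ½ × 19.3684 × 18.4 = 178.19.

178.19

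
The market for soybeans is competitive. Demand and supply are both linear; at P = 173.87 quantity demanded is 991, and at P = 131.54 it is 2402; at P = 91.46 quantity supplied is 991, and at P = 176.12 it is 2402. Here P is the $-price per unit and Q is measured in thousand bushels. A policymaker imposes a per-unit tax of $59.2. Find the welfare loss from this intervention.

Demand slope = (131.54 − 173.87)/(2402 − 991) = −0.03, so P = 203.6 − 0.03Q.
Supply slope = (176.12 − 91.46)/(2402 − 991) = 0.06, so P = 32 + 0.06Q.
Competitive equilibrium: 203.6 − 0.03Q = 32 + 0.06Q → Q* = 1906.6667, P* = 146.4.
With the tax, the buyer price exceeds the seller price by 59.2: (203.6 − 0.03Q) − (32 + 0.06Q) = 59.2 → Q' = 1248.8889.
ΔQ = 1906.6667 − 1248.8889 = 657.7778; the wedge equals the tax, 59.2.
The triangle = ½ × 657.7778 × 59.2 = $19470.22 thousand.

$19470.22 thousand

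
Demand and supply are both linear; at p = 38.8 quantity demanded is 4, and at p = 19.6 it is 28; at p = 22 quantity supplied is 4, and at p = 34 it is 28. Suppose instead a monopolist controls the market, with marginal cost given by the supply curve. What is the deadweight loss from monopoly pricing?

27.02

Demand slope = (19.6 − 38.8)/(28 − 4) = −0.8, so p = 42 − 0.8q.
Supply slope = (34 − 22)/(28 − 4) = 0.5, so p = 20 + 0.5q.
Competitive equilibrium: 42 − 0.8q = 20 + 0.5q → q* = 16.9231, p* = 28.4615.
Marginal revenue: MR = 42 − 1.6q. Set MR = MC: 42 − 1.6q = 20 + 0.5q → q_m = 10.4762.
Price p_m = 42 − 0.8·10.4762 = 33.619; MC(q_m) = 20 + 0.5·10.4762 = 25.2381.
Competitive q* = 16.9231, so Δq = 6.4469; wedge = 33.619 − 25.2381 = 8.3809.
Deadweight loss = ½ × 6.4469 × 8.3809 = 27.02.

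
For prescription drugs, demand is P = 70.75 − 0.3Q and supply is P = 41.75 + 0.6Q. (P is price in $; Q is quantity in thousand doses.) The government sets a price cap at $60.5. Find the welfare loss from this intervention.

$0.43 thousand

Competitive equilibrium: 70.75 − 0.3Q = 41.75 + 0.6Q → Q* = 32.2222, P* = 61.0833.
At the ceiling P = 60.5, quantity supplied = (60.5 − 41.75)/0.6 = 31.25.
Willingness to pay at Q' = 31.25: 70.75 − 0.3·31.25 = 61.375.
ΔQ = 32.2222 − 31.25 = 0.9722; wedge = 61.375 − 60.5 = 0.875.
The triangle = ½ × 0.9722 × 0.875 = $0.43 thousand.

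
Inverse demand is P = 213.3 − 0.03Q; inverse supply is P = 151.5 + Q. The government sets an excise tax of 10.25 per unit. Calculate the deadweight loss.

51

Competitive equilibrium: 213.3 − 0.03Q = 151.5 + Q → Q* = 60, P* = 211.5.
With the tax, the buyer price exceeds the seller price by 10.25: (213.3 − 0.03Q) − (151.5 + Q) = 10.25 → Q' = 50.0485.
ΔQ = 60 − 50.0485 = 9.9515; the wedge equals the tax, 10.25.
Deadweight loss = ½ × 9.9515 × 10.25 = 51.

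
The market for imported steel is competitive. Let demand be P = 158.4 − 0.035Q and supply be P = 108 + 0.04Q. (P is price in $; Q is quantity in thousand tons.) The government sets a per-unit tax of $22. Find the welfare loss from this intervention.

Competitive equilibrium: 158.4 − 0.035Q = 108 + 0.04Q → Q* = 672, P* = 134.88.
With the tax, the buyer price exceeds the seller price by 22: (158.4 − 0.035Q) − (108 + 0.04Q) = 22 → Q' = 378.6667.
ΔQ = 672 − 378.6667 = 293.3333; the wedge equals the tax, 22.
The triangle = ½ × 293.3333 × 22 = $3226.67 thousand.

$3226.67 thousand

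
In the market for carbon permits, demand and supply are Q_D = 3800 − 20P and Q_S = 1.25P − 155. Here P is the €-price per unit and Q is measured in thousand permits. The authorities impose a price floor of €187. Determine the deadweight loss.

In inverse form: demand P = 190 − 0.05Q, supply P = 124 + 0.8Q.
Competitive equilibrium: 190 − 0.05Q = 124 + 0.8Q → Q* = 77.6471, P* = 186.1176.
At the floor P = 187, quantity demanded = (190 − 187)/0.05 = 60.
Sellers' marginal cost at Q' = 60: 124 + 0.8·60 = 172.
ΔQ = 77.6471 − 60 = 17.6471; wedge = 187 − 172 = 15.
Deadweight loss = ½ × 17.6471 × 15 = €132.35 thousand.

€132.35 thousand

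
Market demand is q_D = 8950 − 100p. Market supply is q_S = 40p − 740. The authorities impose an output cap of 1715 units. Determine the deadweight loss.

1720.72

In inverse form: demand p = 89.5 − 0.01q, supply p = 18.5 + 0.025q.
Competitive equilibrium: 89.5 − 0.01q = 18.5 + 0.025q → q* = 2028.5714, p* = 69.2143.
At q = 1715: demand price = 89.5 − 0.01·1715 = 72.35; supply price = 18.5 + 0.025·1715 = 61.375.
Δq = 2028.5714 − 1715 = 313.5714; wedge = 72.35 − 61.375 = 10.975.
DWL = ½ × 313.5714 × 10.975 = 1720.72.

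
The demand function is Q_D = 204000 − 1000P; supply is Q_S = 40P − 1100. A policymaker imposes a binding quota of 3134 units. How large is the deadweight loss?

In inverse form: demand P = 204 − 0.001Q, supply P = 27.5 + 0.025Q.
Competitive equilibrium: 204 − 0.001Q = 27.5 + 0.025Q → Q* = 6788.4615, P* = 197.2115.
At Q = 3134: demand price = 204 − 0.001·3134 = 200.866; supply price = 27.5 + 0.025·3134 = 105.85.
ΔQ = 6788.4615 − 3134 = 3654.4615; wedge = 200.866 − 105.85 = 95.016.
Welfare loss = ½ × 3654.4615 × 95.016 = 173616.16.

173616.16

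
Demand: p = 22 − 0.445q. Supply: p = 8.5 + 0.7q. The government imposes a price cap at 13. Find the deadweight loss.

Competitive equilibrium: 22 − 0.445q = 8.5 + 0.7q → q* = 11.7904, p* = 16.7533.
At the ceiling p = 13, quantity supplied = (13 − 8.5)/0.7 = 6.4286.
Willingness to pay at q' = 6.4286: 22 − 0.445·6.4286 = 19.1393.
Δq = 11.7904 − 6.4286 = 5.3618; wedge = 19.1393 − 13 = 6.1393.
The triangle = ½ × 5.3618 × 6.1393 = 16.46.

16.46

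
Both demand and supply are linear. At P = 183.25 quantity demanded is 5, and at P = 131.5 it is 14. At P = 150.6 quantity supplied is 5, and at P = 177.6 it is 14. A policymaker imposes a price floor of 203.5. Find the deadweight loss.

Demand slope = (131.5 − 183.25)/(14 − 5) = −5.75, so P = 212 − 5.75Q.
Supply slope = (177.6 − 150.6)/(14 − 5) = 3, so P = 135.6 + 3Q.
Competitive equilibrium: 212 − 5.75Q = 135.6 + 3Q → Q* = 8.7314, P* = 161.7943.
At the floor P = 203.5, quantity demanded = (212 − 203.5)/5.75 = 1.4783.
Sellers' marginal cost at Q' = 1.4783: 135.6 + 3·1.4783 = 140.0349.
ΔQ = 8.7314 − 1.4783 = 7.2531; wedge = 203.5 − 140.0349 = 63.4651.
The triangle = ½ × 7.2531 × 63.4651 = 230.16.

230.16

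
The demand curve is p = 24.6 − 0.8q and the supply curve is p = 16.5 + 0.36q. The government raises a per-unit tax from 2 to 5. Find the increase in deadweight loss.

Competitive equilibrium: 24.6 − 0.8q = 16.5 + 0.36q → q* = 6.9828, p* = 19.0138.
For a per-unit tax t: Δq = t/1.16, so DWL = ½·t·(t/1.16) = t²/2.32.
At t = 2: DWL = 1.724. At t = 5: DWL = 10.776.
Increase = 10.776 − 1.724 = 9.05.

9.05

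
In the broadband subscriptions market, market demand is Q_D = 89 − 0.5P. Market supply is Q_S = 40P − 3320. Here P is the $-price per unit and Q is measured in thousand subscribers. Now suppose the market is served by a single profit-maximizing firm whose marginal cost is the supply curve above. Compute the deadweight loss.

$550.20 thousand

In inverse form: demand P = 178 − 2Q, supply P = 83 + 0.025Q.
Competitive equilibrium: 178 − 2Q = 83 + 0.025Q → Q* = 46.9136, P* = 84.1728.
Marginal revenue: MR = 178 − 4Q. Set MR = MC: 178 − 4Q = 83 + 0.025Q → Q_m = 23.6025.
Price P_m = 178 − 2·23.6025 = 130.795; MC(Q_m) = 83 + 0.025·23.6025 = 83.5901.
Competitive Q* = 46.9136, so ΔQ = 23.3111; wedge = 130.795 − 83.5901 = 47.2049.
The triangle = ½ × 23.3111 × 47.2049 = $550.20 thousand.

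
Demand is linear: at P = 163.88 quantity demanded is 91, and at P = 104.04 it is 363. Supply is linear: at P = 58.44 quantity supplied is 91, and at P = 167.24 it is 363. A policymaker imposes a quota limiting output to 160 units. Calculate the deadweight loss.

3166.35

Demand slope = (104.04 − 163.88)/(363 − 91) = −0.22, so P = 183.9 − 0.22Q.
Supply slope = (167.24 − 58.44)/(363 − 91) = 0.4, so P = 22.04 + 0.4Q.
Competitive equilibrium: 183.9 − 0.22Q = 22.04 + 0.4Q → Q* = 261.0645, P* = 126.4658.
At Q = 160: demand price = 183.9 − 0.22·160 = 148.7; supply price = 22.04 + 0.4·160 = 86.04.
ΔQ = 261.0645 − 160 = 101.0645; wedge = 148.7 − 86.04 = 62.66.
Welfare loss = ½ × 101.0645 × 62.66 = 3166.35.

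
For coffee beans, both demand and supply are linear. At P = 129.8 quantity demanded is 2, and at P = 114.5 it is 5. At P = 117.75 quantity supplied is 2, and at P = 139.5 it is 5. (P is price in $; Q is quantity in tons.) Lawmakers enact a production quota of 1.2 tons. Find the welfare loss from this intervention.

$19.47

Demand slope = (114.5 − 129.8)/(5 − 2) = −5.1, so P = 140 − 5.1Q.
Supply slope = (139.5 − 117.75)/(5 − 2) = 7.25, so P = 103.25 + 7.25Q.
Competitive equilibrium: 140 − 5.1Q = 103.25 + 7.25Q → Q* = 2.9757, P* = 124.8239.
At Q = 1.2: demand price = 140 − 5.1·1.2 = 133.88; supply price = 103.25 + 7.25·1.2 = 111.95.
ΔQ = 2.9757 − 1.2 = 1.7757; wedge = 133.88 − 111.95 = 21.93.
Deadweight loss = ½ × 1.7757 × 21.93 = $19.47.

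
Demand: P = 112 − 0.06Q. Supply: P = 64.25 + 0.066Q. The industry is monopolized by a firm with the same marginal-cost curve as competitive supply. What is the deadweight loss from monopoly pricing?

941.51

Competitive equilibrium: 112 − 0.06Q = 64.25 + 0.066Q → Q* = 378.9683, P* = 89.2619.
Marginal revenue: MR = 112 − 0.12Q. Set MR = MC: 112 − 0.12Q = 64.25 + 0.066Q → Q_m = 256.7204.
Price P_m = 112 − 0.06·256.7204 = 96.5968; MC(Q_m) = 64.25 + 0.066·256.7204 = 81.1935.
Competitive Q* = 378.9683, so ΔQ = 122.2479; wedge = 96.5968 − 81.1935 = 15.4033.
Welfare loss = ½ × 122.2479 × 15.4033 = 941.51.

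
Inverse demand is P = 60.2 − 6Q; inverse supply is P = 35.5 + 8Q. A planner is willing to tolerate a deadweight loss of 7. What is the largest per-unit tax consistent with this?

14

Competitive equilibrium: 60.2 − 6Q = 35.5 + 8Q → Q* = 1.7643, P* = 49.6143.
A tax t gives ΔQ = t/14 and wedge t, so DWL = t²/28.
t²/28 = 7 → t² = 196 → t = 14.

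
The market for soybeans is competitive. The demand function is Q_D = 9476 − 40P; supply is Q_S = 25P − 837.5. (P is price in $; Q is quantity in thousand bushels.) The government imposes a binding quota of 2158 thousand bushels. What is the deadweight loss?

$30656.90 thousand

In inverse form: demand P = 236.9 − 0.025Q, supply P = 33.5 + 0.04Q.
Competitive equilibrium: 236.9 − 0.025Q = 33.5 + 0.04Q → Q* = 3129.2308, P* = 158.6692.
At Q = 2158: demand price = 236.9 − 0.025·2158 = 182.95; supply price = 33.5 + 0.04·2158 = 119.82.
ΔQ = 3129.2308 − 2158 = 971.2308; wedge = 182.95 − 119.82 = 63.13.
Welfare loss = ½ × 971.2308 × 63.13 = $30656.90 thousand.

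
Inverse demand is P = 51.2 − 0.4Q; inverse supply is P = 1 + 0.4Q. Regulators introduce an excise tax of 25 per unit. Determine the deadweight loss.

390.625

Competitive equilibrium: 51.2 − 0.4Q = 1 + 0.4Q → Q* = 62.75, P* = 26.1.
With the tax, the buyer price exceeds the seller price by 25: (51.2 − 0.4Q) − (1 + 0.4Q) = 25 → Q' = 31.5.
ΔQ = 62.75 − 31.5 = 31.25; the wedge equals the tax, 25.
Deadweight loss = ½ × 31.25 × 25 = 390.625.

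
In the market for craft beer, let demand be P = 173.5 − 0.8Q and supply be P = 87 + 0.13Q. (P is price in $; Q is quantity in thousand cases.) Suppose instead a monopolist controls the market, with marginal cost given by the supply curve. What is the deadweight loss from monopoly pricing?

Competitive equilibrium: 173.5 − 0.8Q = 87 + 0.13Q → Q* = 93.0108, P* = 99.0914.
Marginal revenue: MR = 173.5 − 1.6Q. Set MR = MC: 173.5 − 1.6Q = 87 + 0.13Q → Q_m = 50.
Price P_m = 173.5 − 0.8·50 = 133.5; MC(Q_m) = 87 + 0.13·50 = 93.5.
Competitive Q* = 93.0108, so ΔQ = 43.0108; wedge = 133.5 − 93.5 = 40.
DWL = ½ × 43.0108 × 40 = $860.22 thousand.

$860.22 thousand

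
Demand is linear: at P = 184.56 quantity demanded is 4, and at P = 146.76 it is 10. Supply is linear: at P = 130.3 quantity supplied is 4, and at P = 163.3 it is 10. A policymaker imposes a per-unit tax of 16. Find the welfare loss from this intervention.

10.85

Demand slope = (146.76 − 184.56)/(10 − 4) = −6.3, so P = 209.76 − 6.3Q.
Supply slope = (163.3 − 130.3)/(10 − 4) = 5.5, so P = 108.3 + 5.5Q.
Competitive equilibrium: 209.76 − 6.3Q = 108.3 + 5.5Q → Q* = 8.5983, P* = 155.5907.
With the tax, the buyer price exceeds the seller price by 16: (209.76 − 6.3Q) − (108.3 + 5.5Q) = 16 → Q' = 7.2424.
ΔQ = 8.5983 − 7.2424 = 1.3559; the wedge equals the tax, 16.
Deadweight loss = ½ × 1.3559 × 16 = 10.85.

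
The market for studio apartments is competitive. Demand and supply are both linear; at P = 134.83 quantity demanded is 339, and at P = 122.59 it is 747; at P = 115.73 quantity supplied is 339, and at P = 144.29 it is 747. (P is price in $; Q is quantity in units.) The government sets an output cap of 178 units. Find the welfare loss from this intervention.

Demand slope = (122.59 − 134.83)/(747 − 339) = −0.03, so P = 145 − 0.03Q.
Supply slope = (144.29 − 115.73)/(747 − 339) = 0.07, so P = 92 + 0.07Q.
Competitive equilibrium: 145 − 0.03Q = 92 + 0.07Q → Q* = 530, P* = 129.1.
At Q = 178: demand price = 145 − 0.03·178 = 139.66; supply price = 92 + 0.07·178 = 104.46.
ΔQ = 530 − 178 = 352; wedge = 139.66 − 104.46 = 35.2.
Welfare loss = ½ × 352 × 35.2 = $6195.20.

$6195.20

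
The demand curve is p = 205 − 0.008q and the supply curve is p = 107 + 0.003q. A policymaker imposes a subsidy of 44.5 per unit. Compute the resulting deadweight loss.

90011.36

Competitive equilibrium: 205 − 0.008q = 107 + 0.003q → q* = 8909.0909, p* = 133.7273.
The subsidy lowers effective supply by 44.5: p = 62.5 + 0.003q.
New quantity: 205 − 0.008q = 62.5 + 0.003q → q' = 12954.5455.
Overproduction Δq = 12954.5455 − 8909.0909 = 4045.4546; wedge = subsidy = 44.5.
The triangle = ½ × 4045.4546 × 44.5 = 90011.36.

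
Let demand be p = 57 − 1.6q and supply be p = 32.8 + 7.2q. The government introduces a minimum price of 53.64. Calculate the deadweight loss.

1.859

Competitive equilibrium: 57 − 1.6q = 32.8 + 7.2q → q* = 2.75, p* = 52.6.
At the floor p = 53.64, quantity demanded = (57 − 53.64)/1.6 = 2.1.
Sellers' marginal cost at q' = 2.1: 32.8 + 7.2·2.1 = 47.92.
Δq = 2.75 − 2.1 = 0.65; wedge = 53.64 − 47.92 = 5.72.
Deadweight loss = ½ × 0.65 × 5.72 = 1.859.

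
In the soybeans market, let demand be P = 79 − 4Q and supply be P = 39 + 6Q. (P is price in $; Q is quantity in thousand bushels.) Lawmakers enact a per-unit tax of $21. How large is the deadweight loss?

$22.05 thousand

Competitive equilibrium: 79 − 4Q = 39 + 6Q → Q* = 4, P* = 63.
With the tax, the buyer price exceeds the seller price by 21: (79 − 4Q) − (39 + 6Q) = 21 → Q' = 1.9.
ΔQ = 4 − 1.9 = 2.1; the wedge equals the tax, 21.
The triangle = ½ × 2.1 × 21 = $22.05 thousand.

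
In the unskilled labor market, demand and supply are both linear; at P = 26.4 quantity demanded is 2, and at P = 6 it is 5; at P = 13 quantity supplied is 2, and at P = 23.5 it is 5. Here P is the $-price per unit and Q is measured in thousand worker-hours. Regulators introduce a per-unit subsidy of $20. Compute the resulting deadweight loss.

Demand slope = (6 − 26.4)/(5 − 2) = −6.8, so P = 40 − 6.8Q.
Supply slope = (23.5 − 13)/(5 − 2) = 3.5, so P = 6 + 3.5Q.
Competitive equilibrium: 40 − 6.8Q = 6 + 3.5Q → Q* = 3.301, P* = 17.5534.
The subsidy lowers effective supply by 20: P = 3.5Q − 14.
New quantity: 40 − 6.8Q = 3.5Q − 14 → Q' = 5.2427.
Overproduction ΔQ = 5.2427 − 3.301 = 1.9417; wedge = subsidy = 20.
The triangle = ½ × 1.9417 × 20 = $19.42 thousand.

$19.42 thousand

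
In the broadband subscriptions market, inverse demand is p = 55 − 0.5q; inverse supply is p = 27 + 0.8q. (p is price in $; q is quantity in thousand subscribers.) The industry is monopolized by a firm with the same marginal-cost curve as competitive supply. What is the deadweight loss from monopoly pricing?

$23.27 thousand

Competitive equilibrium: 55 − 0.5q = 27 + 0.8q → q* = 21.5385, p* = 44.2308.
Marginal revenue: MR = 55 − q. Set MR = MC: 55 − q = 27 + 0.8q → q_m = 15.5556.
Price p_m = 55 − 0.5·15.5556 = 47.2222; MC(q_m) = 27 + 0.8·15.5556 = 39.4445.
Competitive q* = 21.5385, so Δq = 5.9829; wedge = 47.2222 − 39.4445 = 7.7777.
The triangle = ½ × 5.9829 × 7.7777 = $23.27 thousand.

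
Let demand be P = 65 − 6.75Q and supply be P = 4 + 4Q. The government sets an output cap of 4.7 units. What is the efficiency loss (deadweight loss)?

Competitive equilibrium: 65 − 6.75Q = 4 + 4Q → Q* = 5.6744, P* = 26.6977.
At Q = 4.7: demand price = 65 − 6.75·4.7 = 33.275; supply price = 4 + 4·4.7 = 22.8.
ΔQ = 5.6744 − 4.7 = 0.9744; wedge = 33.275 − 22.8 = 10.475.
DWL = ½ × 0.9744 × 10.475 = 5.10.

5.10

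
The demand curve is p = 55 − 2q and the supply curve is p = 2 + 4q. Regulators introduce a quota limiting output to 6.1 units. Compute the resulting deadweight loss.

Competitive equilibrium: 55 − 2q = 2 + 4q → q* = 8.8333, p* = 37.3333.
At q = 6.1: demand price = 55 − 2·6.1 = 42.8; supply price = 2 + 4·6.1 = 26.4.
Δq = 8.8333 − 6.1 = 2.7333; wedge = 42.8 − 26.4 = 16.4.
The triangle = ½ × 2.7333 × 16.4 = 22.41.

22.41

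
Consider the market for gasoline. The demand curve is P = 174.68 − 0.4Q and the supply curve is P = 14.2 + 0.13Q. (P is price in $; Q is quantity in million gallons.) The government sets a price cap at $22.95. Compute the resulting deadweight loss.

$14695.06 million

Competitive equilibrium: 174.68 − 0.4Q = 14.2 + 0.13Q → Q* = 302.7925, P* = 53.563.
At the ceiling P = 22.95, quantity supplied = (22.95 − 14.2)/0.13 = 67.3077.
Willingness to pay at Q' = 67.3077: 174.68 − 0.4·67.3077 = 147.7569.
ΔQ = 302.7925 − 67.3077 = 235.4848; wedge = 147.7569 − 22.95 = 124.8069.
The triangle = ½ × 235.4848 × 124.8069 = $14695.06 million.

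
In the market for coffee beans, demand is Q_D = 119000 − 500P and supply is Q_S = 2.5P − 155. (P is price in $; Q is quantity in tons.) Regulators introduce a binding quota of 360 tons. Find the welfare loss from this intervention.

$1216.96

In inverse form: demand P = 238 − 0.002Q, supply P = 62 + 0.4Q.
Competitive equilibrium: 238 − 0.002Q = 62 + 0.4Q → Q* = 437.8109, P* = 237.1244.
At Q = 360: demand price = 238 − 0.002·360 = 237.28; supply price = 62 + 0.4·360 = 206.
ΔQ = 437.8109 − 360 = 77.8109; wedge = 237.28 − 206 = 31.28.
DWL = ½ × 77.8109 × 31.28 = $1216.96.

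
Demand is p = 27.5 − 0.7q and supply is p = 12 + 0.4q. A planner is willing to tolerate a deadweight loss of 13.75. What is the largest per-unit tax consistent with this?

5.5

Competitive equilibrium: 27.5 − 0.7q = 12 + 0.4q → q* = 14.0909, p* = 17.6364.
A tax t gives Δq = t/1.1 and wedge t, so DWL = t²/2.2.
t²/2.2 = 13.75 → t² = 30.25 → t = 5.5.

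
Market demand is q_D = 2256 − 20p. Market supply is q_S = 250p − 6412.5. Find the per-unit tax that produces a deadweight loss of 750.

In inverse form: demand p = 112.8 − 0.05q, supply p = 25.65 + 0.004q.
Competitive equilibrium: 112.8 − 0.05q = 25.65 + 0.004q → q* = 1613.8889, p* = 32.1056.
A tax t gives Δq = t/0.054 and wedge t, so DWL = t²/0.108.
t²/0.108 = 750 → t² = 81 → t = 9.

9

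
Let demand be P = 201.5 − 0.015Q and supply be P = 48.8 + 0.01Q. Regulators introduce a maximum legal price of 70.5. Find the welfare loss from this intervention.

193848.05

Competitive equilibrium: 201.5 − 0.015Q = 48.8 + 0.01Q → Q* = 6108, P* = 109.88.
At the ceiling P = 70.5, quantity supplied = (70.5 − 48.8)/0.01 = 2170.
Willingness to pay at Q' = 2170: 201.5 − 0.015·2170 = 168.95.
ΔQ = 6108 − 2170 = 3938; wedge = 168.95 − 70.5 = 98.45.
DWL = ½ × 3938 × 98.45 = 193848.05.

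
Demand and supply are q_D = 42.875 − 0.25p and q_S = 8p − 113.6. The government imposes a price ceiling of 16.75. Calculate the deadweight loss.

648.60

In inverse form: demand p = 171.5 − 4q, supply p = 14.2 + 0.125q.
Competitive equilibrium: 171.5 − 4q = 14.2 + 0.125q → q* = 38.1333, p* = 18.9667.
At the ceiling p = 16.75, quantity supplied = (16.75 − 14.2)/0.125 = 20.4.
Willingness to pay at q' = 20.4: 171.5 − 4·20.4 = 89.9.
Δq = 38.1333 − 20.4 = 17.7333; wedge = 89.9 − 16.75 = 73.15.
The triangle = ½ × 17.7333 × 73.15 = 648.60.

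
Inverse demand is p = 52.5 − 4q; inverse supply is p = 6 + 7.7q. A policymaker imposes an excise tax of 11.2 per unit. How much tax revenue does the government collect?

33.79

Competitive equilibrium: 52.5 − 4q = 6 + 7.7q → q* = 3.9744, p* = 36.6026.
With the tax, the buyer price exceeds the seller price by 11.2: (52.5 − 4q) − (6 + 7.7q) = 11.2 → q' = 3.0171.
Tax revenue = 11.2 × 3.0171 = 33.79.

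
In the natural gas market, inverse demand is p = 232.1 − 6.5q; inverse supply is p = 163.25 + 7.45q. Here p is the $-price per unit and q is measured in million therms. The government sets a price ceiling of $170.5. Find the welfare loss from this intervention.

$109.51 million

Competitive equilibrium: 232.1 − 6.5q = 163.25 + 7.45q → q* = 4.9355, p* = 200.0194.
At the ceiling p = 170.5, quantity supplied = (170.5 − 163.25)/7.45 = 0.9732.
Willingness to pay at q' = 0.9732: 232.1 − 6.5·0.9732 = 225.7742.
Δq = 4.9355 − 0.9732 = 3.9623; wedge = 225.7742 − 170.5 = 55.2742.
Deadweight loss = ½ × 3.9623 × 55.2742 = $109.51 million.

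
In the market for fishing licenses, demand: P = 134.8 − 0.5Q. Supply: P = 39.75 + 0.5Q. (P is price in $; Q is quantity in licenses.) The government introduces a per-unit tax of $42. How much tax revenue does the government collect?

Competitive equilibrium: 134.8 − 0.5Q = 39.75 + 0.5Q → Q* = 95.05, P* = 87.275.
With the tax, the buyer price exceeds the seller price by 42: (134.8 − 0.5Q) − (39.75 + 0.5Q) = 42 → Q' = 53.05.
Tax revenue = 42 × 53.05 = $2228.10.

$2228.10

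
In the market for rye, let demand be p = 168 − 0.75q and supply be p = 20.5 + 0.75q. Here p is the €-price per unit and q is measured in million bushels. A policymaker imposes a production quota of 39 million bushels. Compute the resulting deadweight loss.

€2640.33 million

Competitive equilibrium: 168 − 0.75q = 20.5 + 0.75q → q* = 98.3333, p* = 94.25.
At q = 39: demand price = 168 − 0.75·39 = 138.75; supply price = 20.5 + 0.75·39 = 49.75.
Δq = 98.3333 − 39 = 59.3333; wedge = 138.75 − 49.75 = 89.
Welfare loss = ½ × 59.3333 × 89 = €2640.33 million.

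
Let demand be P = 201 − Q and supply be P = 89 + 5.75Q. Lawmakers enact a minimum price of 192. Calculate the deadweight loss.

Competitive equilibrium: 201 − Q = 89 + 5.75Q → Q* = 16.5926, P* = 184.4074.
At the floor P = 192, quantity demanded = (201 − 192)/1 = 9.
Sellers' marginal cost at Q' = 9: 89 + 5.75·9 = 140.75.
ΔQ = 16.5926 − 9 = 7.5926; wedge = 192 − 140.75 = 51.25.
DWL = ½ × 7.5926 × 51.25 = 194.56.

194.56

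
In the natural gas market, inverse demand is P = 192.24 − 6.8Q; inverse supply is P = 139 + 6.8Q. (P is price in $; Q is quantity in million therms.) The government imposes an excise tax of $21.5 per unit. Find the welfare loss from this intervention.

$16.99 million

Competitive equilibrium: 192.24 − 6.8Q = 139 + 6.8Q → Q* = 3.9147, P* = 165.62.
With the tax, the buyer price exceeds the seller price by 21.5: (192.24 − 6.8Q) − (139 + 6.8Q) = 21.5 → Q' = 2.3338.
ΔQ = 3.9147 − 2.3338 = 1.5809; the wedge equals the tax, 21.5.
DWL = ½ × 1.5809 × 21.5 = $16.99 million.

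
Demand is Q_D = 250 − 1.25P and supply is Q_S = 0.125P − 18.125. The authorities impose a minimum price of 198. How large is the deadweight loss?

In inverse form: demand P = 200 − 0.8Q, supply P = 145 + 8Q.
Competitive equilibrium: 200 − 0.8Q = 145 + 8Q → Q* = 6.25, P* = 195.
At the floor P = 198, quantity demanded = (200 − 198)/0.8 = 2.5.
Sellers' marginal cost at Q' = 2.5: 145 + 8·2.5 = 165.
ΔQ = 6.25 − 2.5 = 3.75; wedge = 198 − 165 = 33.
DWL = ½ × 3.75 × 33 = 61.875.

61.875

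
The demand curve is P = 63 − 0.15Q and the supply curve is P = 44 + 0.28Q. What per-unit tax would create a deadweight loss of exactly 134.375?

10.75

Competitive equilibrium: 63 − 0.15Q = 44 + 0.28Q → Q* = 44.186, P* = 56.3721.
A tax t gives ΔQ = t/0.43 and wedge t, so DWL = t²/0.86.
t²/0.86 = 134.375 → t² = 115.5625 → t = 10.75.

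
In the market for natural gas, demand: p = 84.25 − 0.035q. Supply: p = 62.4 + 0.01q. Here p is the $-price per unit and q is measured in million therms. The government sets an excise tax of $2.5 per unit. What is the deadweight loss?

Competitive equilibrium: 84.25 − 0.035q = 62.4 + 0.01q → q* = 485.5556, p* = 67.2556.
With the tax, the buyer price exceeds the seller price by 2.5: (84.25 − 0.035q) − (62.4 + 0.01q) = 2.5 → q' = 430.
Δq = 485.5556 − 430 = 55.5556; the wedge equals the tax, 2.5.
DWL = ½ × 55.5556 × 2.5 = $69.44 million.

$69.44 million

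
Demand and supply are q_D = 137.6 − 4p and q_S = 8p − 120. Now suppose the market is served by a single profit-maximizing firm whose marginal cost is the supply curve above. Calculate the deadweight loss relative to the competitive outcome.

80.29

In inverse form: demand p = 34.4 − 0.25q, supply p = 15 + 0.125q.
Competitive equilibrium: 34.4 − 0.25q = 15 + 0.125q → q* = 51.7333, p* = 21.4667.
Marginal revenue: MR = 34.4 − 0.5q. Set MR = MC: 34.4 − 0.5q = 15 + 0.125q → q_m = 31.04.
Price p_m = 34.4 − 0.25·31.04 = 26.64; MC(q_m) = 15 + 0.125·31.04 = 18.88.
Competitive q* = 51.7333, so Δq = 20.6933; wedge = 26.64 − 18.88 = 7.76.
DWL = ½ × 20.6933 × 7.76 = 80.29.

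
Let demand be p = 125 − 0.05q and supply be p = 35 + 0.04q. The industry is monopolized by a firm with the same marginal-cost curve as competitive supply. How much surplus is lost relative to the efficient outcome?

Competitive equilibrium: 125 − 0.05q = 35 + 0.04q → q* = 1000, p* = 75.
Marginal revenue: MR = 125 − 0.1q. Set MR = MC: 125 − 0.1q = 35 + 0.04q → q_m = 642.857143.
Price p_m = 125 − 0.05·642.857143 = 92.857143; MC(q_m) = 35 + 0.04·642.857143 = 60.714286.
Competitive q* = 1000, so Δq = 357.142857; wedge = 92.857143 − 60.714286 = 32.142857.
Deadweight loss = ½ × 357.142857 × 32.142857 = 5739.80.

5739.80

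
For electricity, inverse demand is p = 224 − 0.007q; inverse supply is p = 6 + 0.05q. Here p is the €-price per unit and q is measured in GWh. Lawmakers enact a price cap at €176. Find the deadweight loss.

Competitive equilibrium: 224 − 0.007q = 6 + 0.05q → q* = 3824.5614, p* = 197.2281.
At the ceiling p = 176, quantity supplied = (176 − 6)/0.05 = 3400.
Willingness to pay at q' = 3400: 224 − 0.007·3400 = 200.2.
Δq = 3824.5614 − 3400 = 424.5614; wedge = 200.2 − 176 = 24.2.
Deadweight loss = ½ × 424.5614 × 24.2 = €5137.19.

€5137.19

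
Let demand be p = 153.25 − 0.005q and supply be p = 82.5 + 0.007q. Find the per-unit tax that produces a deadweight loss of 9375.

15

Competitive equilibrium: 153.25 − 0.005q = 82.5 + 0.007q → q* = 5895.8333, p* = 123.7708.
A tax t gives Δq = t/0.012 and wedge t, so DWL = t²/0.024.
t²/0.024 = 9375 → t² = 225 → t = 15.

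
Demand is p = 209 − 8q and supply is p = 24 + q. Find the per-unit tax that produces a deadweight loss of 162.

Competitive equilibrium: 209 − 8q = 24 + q → q* = 20.5556, p* = 44.5556.
A tax t gives Δq = t/9 and wedge t, so DWL = t²/18.
t²/18 = 162 → t² = 2916 → t = 54.

54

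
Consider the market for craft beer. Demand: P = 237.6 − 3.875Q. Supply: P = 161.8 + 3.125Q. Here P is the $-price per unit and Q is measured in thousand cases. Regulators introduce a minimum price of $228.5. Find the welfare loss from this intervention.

$251.70 thousand

Competitive equilibrium: 237.6 − 3.875Q = 161.8 + 3.125Q → Q* = 10.8286, P* = 195.6393.
At the floor P = 228.5, quantity demanded = (237.6 − 228.5)/3.875 = 2.3484.
Sellers' marginal cost at Q' = 2.3484: 161.8 + 3.125·2.3484 = 169.1388.
ΔQ = 10.8286 − 2.3484 = 8.4802; wedge = 228.5 − 169.1388 = 59.3612.
DWL = ½ × 8.4802 × 59.3612 = $251.70 thousand.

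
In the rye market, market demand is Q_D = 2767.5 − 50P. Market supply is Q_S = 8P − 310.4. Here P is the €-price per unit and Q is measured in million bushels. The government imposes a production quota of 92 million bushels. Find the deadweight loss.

In inverse form: demand P = 55.35 − 0.02Q, supply P = 38.8 + 0.125Q.
Competitive equilibrium: 55.35 − 0.02Q = 38.8 + 0.125Q → Q* = 114.1379, P* = 53.0672.
At Q = 92: demand price = 55.35 − 0.02·92 = 53.51; supply price = 38.8 + 0.125·92 = 50.3.
ΔQ = 114.1379 − 92 = 22.1379; wedge = 53.51 − 50.3 = 3.21.
Deadweight loss = ½ × 22.1379 × 3.21 = €35.53 million.

€35.53 million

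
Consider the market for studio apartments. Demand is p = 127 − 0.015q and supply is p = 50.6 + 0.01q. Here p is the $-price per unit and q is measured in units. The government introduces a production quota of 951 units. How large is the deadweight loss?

$55387.81

Competitive equilibrium: 127 − 0.015q = 50.6 + 0.01q → q* = 3056, p* = 81.16.
At q = 951: demand price = 127 − 0.015·951 = 112.735; supply price = 50.6 + 0.01·951 = 60.11.
Δq = 3056 − 951 = 2105; wedge = 112.735 − 60.11 = 52.625.
Welfare loss = ½ × 2105 × 52.625 = $55387.81.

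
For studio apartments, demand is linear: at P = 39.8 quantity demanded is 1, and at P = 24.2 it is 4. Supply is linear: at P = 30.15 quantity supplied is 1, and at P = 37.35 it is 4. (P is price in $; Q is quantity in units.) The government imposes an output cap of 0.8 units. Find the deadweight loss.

Demand slope = (24.2 − 39.8)/(4 − 1) = −5.2, so P = 45 − 5.2Q.
Supply slope = (37.35 − 30.15)/(4 − 1) = 2.4, so P = 27.75 + 2.4Q.
Competitive equilibrium: 45 − 5.2Q = 27.75 + 2.4Q → Q* = 2.2697, P* = 33.1974.
At Q = 0.8: demand price = 45 − 5.2·0.8 = 40.84; supply price = 27.75 + 2.4·0.8 = 29.67.
ΔQ = 2.2697 − 0.8 = 1.4697; wedge = 40.84 − 29.67 = 11.17.
Deadweight loss = ½ × 1.4697 × 11.17 = $8.21.

$8.21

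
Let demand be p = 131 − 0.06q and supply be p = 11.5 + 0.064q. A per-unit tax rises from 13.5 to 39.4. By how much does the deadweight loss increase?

5524.64

Competitive equilibrium: 131 − 0.06q = 11.5 + 0.064q → q* = 963.7097, p* = 73.1774.
For a per-unit tax t: Δq = t/0.124, so DWL = ½·t·(t/0.124) = t²/0.248.
At t = 13.5: DWL = 734.879. At t = 39.4: DWL = 6259.516.
Increase = 6259.516 − 734.879 = 5524.64.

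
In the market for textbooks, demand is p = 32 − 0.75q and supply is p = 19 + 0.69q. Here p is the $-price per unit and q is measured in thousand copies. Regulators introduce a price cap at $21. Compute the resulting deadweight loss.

$27.05 thousand

Competitive equilibrium: 32 − 0.75q = 19 + 0.69q → q* = 9.0278, p* = 25.2292.
At the ceiling p = 21, quantity supplied = (21 − 19)/0.69 = 2.8986.
Willingness to pay at q' = 2.8986: 32 − 0.75·2.8986 = 29.8261.
Δq = 9.0278 − 2.8986 = 6.1292; wedge = 29.8261 − 21 = 8.8261.
The triangle = ½ × 6.1292 × 8.8261 = $27.05 thousand.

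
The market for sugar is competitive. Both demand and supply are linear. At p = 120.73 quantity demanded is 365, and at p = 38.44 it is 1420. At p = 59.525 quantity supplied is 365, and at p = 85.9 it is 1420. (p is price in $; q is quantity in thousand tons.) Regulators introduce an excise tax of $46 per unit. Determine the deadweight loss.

Demand slope = (38.44 − 120.73)/(1420 − 365) = −0.078, so p = 149.2 − 0.078q.
Supply slope = (85.9 − 59.525)/(1420 − 365) = 0.025, so p = 50.4 + 0.025q.
Competitive equilibrium: 149.2 − 0.078q = 50.4 + 0.025q → q* = 959.2233, p* = 74.3806.
With the tax, the buyer price exceeds the seller price by 46: (149.2 − 0.078q) − (50.4 + 0.025q) = 46 → q' = 512.6214.
Δq = 959.2233 − 512.6214 = 446.6019; the wedge equals the tax, 46.
Welfare loss = ½ × 446.6019 × 46 = $10271.84 thousand.

$10271.84 thousand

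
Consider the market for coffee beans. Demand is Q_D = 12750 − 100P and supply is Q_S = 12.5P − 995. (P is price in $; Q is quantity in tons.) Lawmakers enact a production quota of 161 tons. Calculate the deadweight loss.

$6201.27

In inverse form: demand P = 127.5 − 0.01Q, supply P = 79.6 + 0.08Q.
Competitive equilibrium: 127.5 − 0.01Q = 79.6 + 0.08Q → Q* = 532.2222, P* = 122.1778.
At Q = 161: demand price = 127.5 − 0.01·161 = 125.89; supply price = 79.6 + 0.08·161 = 92.48.
ΔQ = 532.2222 − 161 = 371.2222; wedge = 125.89 − 92.48 = 33.41.
Welfare loss = ½ × 371.2222 × 33.41 = $6201.27.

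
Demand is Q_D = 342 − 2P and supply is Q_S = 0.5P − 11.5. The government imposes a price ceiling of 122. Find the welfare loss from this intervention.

In inverse form: demand P = 171 − 0.5Q, supply P = 23 + 2Q.
Competitive equilibrium: 171 − 0.5Q = 23 + 2Q → Q* = 59.2, P* = 141.4.
At the ceiling P = 122, quantity supplied = (122 − 23)/2 = 49.5.
Willingness to pay at Q' = 49.5: 171 − 0.5·49.5 = 146.25.
ΔQ = 59.2 − 49.5 = 9.7; wedge = 146.25 − 122 = 24.25.
Welfare loss = ½ × 9.7 × 24.25 = 117.61.

117.61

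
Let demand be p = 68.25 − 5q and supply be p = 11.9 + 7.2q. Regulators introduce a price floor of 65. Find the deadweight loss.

Competitive equilibrium: 68.25 − 5q = 11.9 + 7.2q → q* = 4.6189, p* = 45.1557.
At the floor p = 65, quantity demanded = (68.25 − 65)/5 = 0.65.
Sellers' marginal cost at q' = 0.65: 11.9 + 7.2·0.65 = 16.58.
Δq = 4.6189 − 0.65 = 3.9689; wedge = 65 − 16.58 = 48.42.
Welfare loss = ½ × 3.9689 × 48.42 = 96.09.

96.09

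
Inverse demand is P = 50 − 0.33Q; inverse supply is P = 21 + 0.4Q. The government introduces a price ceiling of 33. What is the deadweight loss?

34.53

Competitive equilibrium: 50 − 0.33Q = 21 + 0.4Q → Q* = 39.726, P* = 36.8904.
At the ceiling P = 33, quantity supplied = (33 − 21)/0.4 = 30.
Willingness to pay at Q' = 30: 50 − 0.33·30 = 40.1.
ΔQ = 39.726 − 30 = 9.726; wedge = 40.1 − 33 = 7.1.
The triangle = ½ × 9.726 × 7.1 = 34.53.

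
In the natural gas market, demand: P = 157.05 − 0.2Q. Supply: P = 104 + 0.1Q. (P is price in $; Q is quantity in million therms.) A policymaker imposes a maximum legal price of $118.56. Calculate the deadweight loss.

Competitive equilibrium: 157.05 − 0.2Q = 104 + 0.1Q → Q* = 176.8333, P* = 121.6833.
At the ceiling P = 118.56, quantity supplied = (118.56 − 104)/0.1 = 145.6.
Willingness to pay at Q' = 145.6: 157.05 − 0.2·145.6 = 127.93.
ΔQ = 176.8333 − 145.6 = 31.2333; wedge = 127.93 − 118.56 = 9.37.
DWL = ½ × 31.2333 × 9.37 = $146.33 million.

$146.33 million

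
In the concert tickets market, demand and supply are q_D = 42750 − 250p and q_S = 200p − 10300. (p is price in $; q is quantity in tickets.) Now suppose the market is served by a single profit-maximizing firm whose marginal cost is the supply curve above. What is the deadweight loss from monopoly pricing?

In inverse form: demand p = 171 − 0.004q, supply p = 51.5 + 0.005q.
Competitive equilibrium: 171 − 0.004q = 51.5 + 0.005q → q* = 13277.777778, p* = 117.888889.
Marginal revenue: MR = 171 − 0.008q. Set MR = MC: 171 − 0.008q = 51.5 + 0.005q → q_m = 9192.307692.
Price p_m = 171 − 0.004·9192.307692 = 134.230769; MC(q_m) = 51.5 + 0.005·9192.307692 = 97.461538.
Competitive q* = 13277.777778, so Δq = 4085.470086; wedge = 134.230769 − 97.461538 = 36.769231.
The triangle = ½ × 4085.470086 × 36.769231 = $75109.80.

$75109.80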